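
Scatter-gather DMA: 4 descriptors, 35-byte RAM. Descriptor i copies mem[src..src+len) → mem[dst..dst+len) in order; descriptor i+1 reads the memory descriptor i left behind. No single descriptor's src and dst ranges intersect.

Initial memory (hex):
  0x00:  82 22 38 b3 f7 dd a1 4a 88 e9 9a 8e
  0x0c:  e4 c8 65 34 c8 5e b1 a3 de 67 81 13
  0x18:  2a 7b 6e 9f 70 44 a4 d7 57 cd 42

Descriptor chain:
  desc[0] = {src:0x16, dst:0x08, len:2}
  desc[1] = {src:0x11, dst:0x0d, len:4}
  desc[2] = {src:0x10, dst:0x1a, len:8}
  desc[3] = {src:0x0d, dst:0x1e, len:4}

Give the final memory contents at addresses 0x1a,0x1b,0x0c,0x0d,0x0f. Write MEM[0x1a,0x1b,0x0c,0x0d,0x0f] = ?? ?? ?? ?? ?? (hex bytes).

MEM[0x1a,0x1b,0x0c,0x0d,0x0f] = de 5e e4 5e a3

D0: mem[0x08..0x09] <- [81 13]
D1: mem[0x0d..0x10] <- [5e b1 a3 de]
D2: mem[0x1a..0x21] <- [de 5e b1 a3 de 67 81 13]
D3: mem[0x1e..0x21] <- [5e b1 a3 de]
query mem[0x1a]=0xde, mem[0x1b]=0x5e, mem[0x0c]=0xe4, mem[0x0d]=0x5e, mem[0x0f]=0xa3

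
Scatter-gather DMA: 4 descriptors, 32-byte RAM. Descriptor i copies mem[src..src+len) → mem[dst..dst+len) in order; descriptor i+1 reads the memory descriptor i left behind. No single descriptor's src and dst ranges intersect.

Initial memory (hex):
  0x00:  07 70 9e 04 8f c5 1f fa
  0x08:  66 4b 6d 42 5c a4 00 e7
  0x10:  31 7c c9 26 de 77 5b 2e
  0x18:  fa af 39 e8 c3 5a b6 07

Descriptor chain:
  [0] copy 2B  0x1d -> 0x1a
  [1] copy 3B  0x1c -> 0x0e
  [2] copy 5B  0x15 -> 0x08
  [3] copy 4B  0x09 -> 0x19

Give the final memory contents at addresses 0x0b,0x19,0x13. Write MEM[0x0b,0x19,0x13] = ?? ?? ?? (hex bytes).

D0: mem[0x1a..0x1b] <- [5a b6]
D1: mem[0x0e..0x10] <- [c3 5a b6]
D2: mem[0x08..0x0c] <- [77 5b 2e fa af]
D3: mem[0x19..0x1c] <- [5b 2e fa af]
query mem[0x0b]=0xfa, mem[0x19]=0x5b, mem[0x13]=0x26

MEM[0x0b,0x19,0x13] = fa 5b 26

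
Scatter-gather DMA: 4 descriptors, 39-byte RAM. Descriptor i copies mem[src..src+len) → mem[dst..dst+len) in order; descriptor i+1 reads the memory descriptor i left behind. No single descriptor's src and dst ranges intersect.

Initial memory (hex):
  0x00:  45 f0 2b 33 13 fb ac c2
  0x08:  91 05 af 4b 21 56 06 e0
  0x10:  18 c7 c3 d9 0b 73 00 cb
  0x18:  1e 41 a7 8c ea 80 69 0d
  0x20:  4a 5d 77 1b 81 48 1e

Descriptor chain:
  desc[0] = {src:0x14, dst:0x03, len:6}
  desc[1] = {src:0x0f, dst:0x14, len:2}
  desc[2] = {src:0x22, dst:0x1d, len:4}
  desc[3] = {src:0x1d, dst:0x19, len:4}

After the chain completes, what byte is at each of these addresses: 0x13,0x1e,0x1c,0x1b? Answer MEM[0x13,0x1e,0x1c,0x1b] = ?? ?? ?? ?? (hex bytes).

MEM[0x13,0x1e,0x1c,0x1b] = d9 1b 48 81

  after D0: wrote 6B at 0x03 = 0b7300cb1e41
  after D1: wrote 2B at 0x14 = e018
  after D2: wrote 4B at 0x1d = 771b8148
  after D3: wrote 4B at 0x19 = 771b8148
query mem[0x13]=0xd9, mem[0x1e]=0x1b, mem[0x1c]=0x48, mem[0x1b]=0x81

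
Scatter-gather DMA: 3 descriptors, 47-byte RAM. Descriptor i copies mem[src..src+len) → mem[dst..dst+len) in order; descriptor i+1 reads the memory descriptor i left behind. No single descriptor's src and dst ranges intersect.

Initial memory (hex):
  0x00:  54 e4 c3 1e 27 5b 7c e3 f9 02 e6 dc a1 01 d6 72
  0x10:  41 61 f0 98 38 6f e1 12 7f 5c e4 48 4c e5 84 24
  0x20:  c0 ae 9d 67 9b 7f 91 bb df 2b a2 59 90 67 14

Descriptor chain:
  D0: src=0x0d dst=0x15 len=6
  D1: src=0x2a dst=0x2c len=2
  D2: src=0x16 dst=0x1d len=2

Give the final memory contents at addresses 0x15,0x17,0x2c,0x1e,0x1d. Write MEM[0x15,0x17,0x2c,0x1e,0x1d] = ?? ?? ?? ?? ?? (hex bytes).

D0: mem[0x15..0x1a] <- [01 d6 72 41 61 f0]
D1: mem[0x2c..0x2d] <- [a2 59]
D2: mem[0x1d..0x1e] <- [d6 72]
query mem[0x15]=0x01, mem[0x17]=0x72, mem[0x2c]=0xa2, mem[0x1e]=0x72, mem[0x1d]=0xd6

MEM[0x15,0x17,0x2c,0x1e,0x1d] = 01 72 a2 72 d6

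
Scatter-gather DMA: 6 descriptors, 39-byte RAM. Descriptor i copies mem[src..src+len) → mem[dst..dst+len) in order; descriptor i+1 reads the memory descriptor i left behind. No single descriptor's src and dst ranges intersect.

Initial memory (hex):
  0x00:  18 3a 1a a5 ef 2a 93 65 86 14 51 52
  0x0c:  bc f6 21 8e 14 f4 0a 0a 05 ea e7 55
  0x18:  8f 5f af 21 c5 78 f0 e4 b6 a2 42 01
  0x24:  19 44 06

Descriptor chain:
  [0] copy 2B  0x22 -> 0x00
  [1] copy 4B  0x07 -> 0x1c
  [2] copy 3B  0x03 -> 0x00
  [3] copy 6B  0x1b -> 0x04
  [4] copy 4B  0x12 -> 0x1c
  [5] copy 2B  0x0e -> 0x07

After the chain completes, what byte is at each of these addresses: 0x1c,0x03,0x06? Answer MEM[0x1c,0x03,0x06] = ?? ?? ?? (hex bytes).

MEM[0x1c,0x03,0x06] = 0a a5 86

  after D0: wrote 2B at 0x00 = 4201
  after D1: wrote 4B at 0x1c = 65861451
  after D2: wrote 3B at 0x00 = a5ef2a
  after D3: wrote 6B at 0x04 = 2165861451b6
  after D4: wrote 4B at 0x1c = 0a0a05ea
  after D5: wrote 2B at 0x07 = 218e
query mem[0x1c]=0x0a, mem[0x03]=0xa5, mem[0x06]=0x86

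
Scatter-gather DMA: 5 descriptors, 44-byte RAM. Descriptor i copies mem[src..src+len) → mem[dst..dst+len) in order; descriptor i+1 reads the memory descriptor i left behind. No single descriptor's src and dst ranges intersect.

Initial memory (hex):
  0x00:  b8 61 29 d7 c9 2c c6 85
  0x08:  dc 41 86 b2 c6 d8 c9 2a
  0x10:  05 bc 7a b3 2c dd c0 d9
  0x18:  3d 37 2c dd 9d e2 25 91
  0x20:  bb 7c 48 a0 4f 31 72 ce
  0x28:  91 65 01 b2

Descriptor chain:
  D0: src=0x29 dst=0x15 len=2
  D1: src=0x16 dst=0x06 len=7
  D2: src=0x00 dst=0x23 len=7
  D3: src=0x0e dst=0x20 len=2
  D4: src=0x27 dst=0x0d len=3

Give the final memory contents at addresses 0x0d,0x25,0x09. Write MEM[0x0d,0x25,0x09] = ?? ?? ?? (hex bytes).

MEM[0x0d,0x25,0x09] = c9 29 37

#0 dst[0x15+2] := {0x65,0x01}
#1 dst[0x06+7] := {0x01,0xd9,0x3d,0x37,0x2c,0xdd,0x9d}
#2 dst[0x23+7] := {0xb8,0x61,0x29,0xd7,0xc9,0x2c,0x01}
#3 dst[0x20+2] := {0xc9,0x2a}
#4 dst[0x0d+3] := {0xc9,0x2c,0x01}
query mem[0x0d]=0xc9, mem[0x25]=0x29, mem[0x09]=0x37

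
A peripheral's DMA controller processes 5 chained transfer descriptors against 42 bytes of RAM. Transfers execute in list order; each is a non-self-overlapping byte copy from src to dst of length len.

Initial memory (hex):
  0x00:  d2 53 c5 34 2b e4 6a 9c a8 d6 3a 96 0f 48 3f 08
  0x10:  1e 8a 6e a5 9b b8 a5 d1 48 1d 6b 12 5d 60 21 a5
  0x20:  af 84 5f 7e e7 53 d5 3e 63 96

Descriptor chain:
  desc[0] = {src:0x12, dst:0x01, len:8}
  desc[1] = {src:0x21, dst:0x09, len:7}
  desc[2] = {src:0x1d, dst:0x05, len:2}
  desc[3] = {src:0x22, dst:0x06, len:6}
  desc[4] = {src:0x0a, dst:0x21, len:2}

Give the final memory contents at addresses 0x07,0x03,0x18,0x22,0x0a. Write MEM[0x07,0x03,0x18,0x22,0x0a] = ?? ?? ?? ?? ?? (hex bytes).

MEM[0x07,0x03,0x18,0x22,0x0a] = 7e 9b 48 3e d5

D0: mem[0x01..0x08] <- [6e a5 9b b8 a5 d1 48 1d]
D1: mem[0x09..0x0f] <- [84 5f 7e e7 53 d5 3e]
D2: mem[0x05..0x06] <- [60 21]
D3: mem[0x06..0x0b] <- [5f 7e e7 53 d5 3e]
D4: mem[0x21..0x22] <- [d5 3e]
query mem[0x07]=0x7e, mem[0x03]=0x9b, mem[0x18]=0x48, mem[0x22]=0x3e, mem[0x0a]=0xd5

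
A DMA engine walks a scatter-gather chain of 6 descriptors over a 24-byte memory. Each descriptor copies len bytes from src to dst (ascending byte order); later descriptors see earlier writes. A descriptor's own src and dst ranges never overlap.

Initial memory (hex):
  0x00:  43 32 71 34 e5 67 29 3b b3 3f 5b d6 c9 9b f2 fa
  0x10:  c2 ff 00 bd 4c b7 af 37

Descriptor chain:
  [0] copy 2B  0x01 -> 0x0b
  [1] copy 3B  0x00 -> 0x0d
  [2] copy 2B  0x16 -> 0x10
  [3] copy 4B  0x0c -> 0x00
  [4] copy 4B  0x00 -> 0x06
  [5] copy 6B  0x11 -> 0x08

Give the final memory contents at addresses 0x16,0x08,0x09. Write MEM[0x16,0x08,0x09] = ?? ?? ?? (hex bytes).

MEM[0x16,0x08,0x09] = af 37 00

D0: mem[0x0b..0x0c] <- [32 71]
D1: mem[0x0d..0x0f] <- [43 32 71]
D2: mem[0x10..0x11] <- [af 37]
D3: mem[0x00..0x03] <- [71 43 32 71]
D4: mem[0x06..0x09] <- [71 43 32 71]
D5: mem[0x08..0x0d] <- [37 00 bd 4c b7 af]
query mem[0x16]=0xaf, mem[0x08]=0x37, mem[0x09]=0x00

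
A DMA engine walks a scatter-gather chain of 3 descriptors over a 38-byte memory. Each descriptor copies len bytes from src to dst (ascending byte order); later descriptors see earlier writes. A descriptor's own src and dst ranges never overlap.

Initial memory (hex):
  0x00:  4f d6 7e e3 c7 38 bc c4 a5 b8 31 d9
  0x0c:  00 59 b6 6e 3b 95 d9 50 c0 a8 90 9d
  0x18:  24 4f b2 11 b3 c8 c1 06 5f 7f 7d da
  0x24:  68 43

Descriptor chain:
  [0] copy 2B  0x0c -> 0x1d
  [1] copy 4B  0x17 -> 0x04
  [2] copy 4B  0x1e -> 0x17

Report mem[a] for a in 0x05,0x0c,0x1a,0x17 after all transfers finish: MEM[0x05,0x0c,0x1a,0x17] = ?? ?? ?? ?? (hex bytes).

D0: mem[0x1d..0x1e] <- [00 59]
D1: mem[0x04..0x07] <- [9d 24 4f b2]
D2: mem[0x17..0x1a] <- [59 06 5f 7f]
query mem[0x05]=0x24, mem[0x0c]=0x00, mem[0x1a]=0x7f, mem[0x17]=0x59

MEM[0x05,0x0c,0x1a,0x17] = 24 00 7f 59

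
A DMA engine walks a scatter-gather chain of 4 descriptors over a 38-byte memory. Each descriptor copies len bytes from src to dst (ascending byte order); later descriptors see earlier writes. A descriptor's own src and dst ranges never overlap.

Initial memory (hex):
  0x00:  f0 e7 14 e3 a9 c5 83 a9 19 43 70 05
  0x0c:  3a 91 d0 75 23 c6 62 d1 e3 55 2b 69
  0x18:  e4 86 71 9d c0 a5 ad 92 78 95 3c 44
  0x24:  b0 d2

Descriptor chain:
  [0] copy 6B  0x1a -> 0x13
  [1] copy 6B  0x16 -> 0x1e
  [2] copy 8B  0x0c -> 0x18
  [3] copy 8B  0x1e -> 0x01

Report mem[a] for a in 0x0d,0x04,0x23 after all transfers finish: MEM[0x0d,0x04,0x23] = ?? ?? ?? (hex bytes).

D0: mem[0x13..0x18] <- [71 9d c0 a5 ad 92]
D1: mem[0x1e..0x23] <- [a5 ad 92 86 71 9d]
D2: mem[0x18..0x1f] <- [3a 91 d0 75 23 c6 62 71]
D3: mem[0x01..0x08] <- [62 71 92 86 71 9d b0 d2]
query mem[0x0d]=0x91, mem[0x04]=0x86, mem[0x23]=0x9d

MEM[0x0d,0x04,0x23] = 91 86 9d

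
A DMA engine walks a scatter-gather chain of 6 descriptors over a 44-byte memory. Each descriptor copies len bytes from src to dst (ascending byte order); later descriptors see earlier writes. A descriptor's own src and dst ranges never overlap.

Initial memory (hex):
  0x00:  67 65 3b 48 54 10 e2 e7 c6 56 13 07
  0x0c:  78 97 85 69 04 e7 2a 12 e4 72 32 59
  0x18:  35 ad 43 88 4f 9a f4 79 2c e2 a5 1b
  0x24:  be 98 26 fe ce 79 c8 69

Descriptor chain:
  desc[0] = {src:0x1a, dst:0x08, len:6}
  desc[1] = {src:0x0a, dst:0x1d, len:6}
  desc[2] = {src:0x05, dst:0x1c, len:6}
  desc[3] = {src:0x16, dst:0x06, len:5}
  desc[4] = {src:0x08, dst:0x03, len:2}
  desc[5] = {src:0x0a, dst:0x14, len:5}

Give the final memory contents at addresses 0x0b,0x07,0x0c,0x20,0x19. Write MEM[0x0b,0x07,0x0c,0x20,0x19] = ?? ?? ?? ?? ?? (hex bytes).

MEM[0x0b,0x07,0x0c,0x20,0x19] = 9a 59 f4 88 ad

  after D0: wrote 6B at 0x08 = 43884f9af479
  after D1: wrote 6B at 0x1d = 4f9af4798569
  after D2: wrote 6B at 0x1c = 10e2e743884f
  after D3: wrote 5B at 0x06 = 325935ad43
  after D4: wrote 2B at 0x03 = 35ad
  after D5: wrote 5B at 0x14 = 439af47985
query mem[0x0b]=0x9a, mem[0x07]=0x59, mem[0x0c]=0xf4, mem[0x20]=0x88, mem[0x19]=0xad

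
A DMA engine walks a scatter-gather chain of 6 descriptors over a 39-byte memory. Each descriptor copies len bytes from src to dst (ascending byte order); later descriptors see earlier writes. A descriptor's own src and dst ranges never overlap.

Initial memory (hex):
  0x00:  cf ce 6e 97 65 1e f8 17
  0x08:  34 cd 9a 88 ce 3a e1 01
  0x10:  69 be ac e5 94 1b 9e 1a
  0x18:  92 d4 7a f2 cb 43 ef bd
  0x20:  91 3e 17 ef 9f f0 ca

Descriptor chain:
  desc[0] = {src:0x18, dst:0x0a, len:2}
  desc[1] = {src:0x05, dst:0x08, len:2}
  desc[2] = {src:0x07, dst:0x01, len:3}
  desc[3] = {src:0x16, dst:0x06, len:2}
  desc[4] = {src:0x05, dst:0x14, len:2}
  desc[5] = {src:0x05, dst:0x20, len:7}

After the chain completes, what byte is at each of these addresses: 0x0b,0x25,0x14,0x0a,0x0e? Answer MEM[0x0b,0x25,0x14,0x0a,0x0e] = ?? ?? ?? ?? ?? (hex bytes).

D0: mem[0x0a..0x0b] <- [92 d4]
D1: mem[0x08..0x09] <- [1e f8]
D2: mem[0x01..0x03] <- [17 1e f8]
D3: mem[0x06..0x07] <- [9e 1a]
D4: mem[0x14..0x15] <- [1e 9e]
D5: mem[0x20..0x26] <- [1e 9e 1a 1e f8 92 d4]
query mem[0x0b]=0xd4, mem[0x25]=0x92, mem[0x14]=0x1e, mem[0x0a]=0x92, mem[0x0e]=0xe1

MEM[0x0b,0x25,0x14,0x0a,0x0e] = d4 92 1e 92 e1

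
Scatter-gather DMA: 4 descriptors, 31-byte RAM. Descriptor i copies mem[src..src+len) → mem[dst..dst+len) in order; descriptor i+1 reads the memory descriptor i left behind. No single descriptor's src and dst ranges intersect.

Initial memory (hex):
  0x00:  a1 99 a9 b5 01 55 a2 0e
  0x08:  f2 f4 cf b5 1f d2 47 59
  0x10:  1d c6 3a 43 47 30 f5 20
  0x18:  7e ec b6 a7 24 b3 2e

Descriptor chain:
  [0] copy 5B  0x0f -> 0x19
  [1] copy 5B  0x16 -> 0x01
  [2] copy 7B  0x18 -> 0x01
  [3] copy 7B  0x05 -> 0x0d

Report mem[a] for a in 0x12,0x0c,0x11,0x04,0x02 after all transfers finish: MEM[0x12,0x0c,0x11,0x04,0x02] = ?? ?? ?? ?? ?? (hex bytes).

MEM[0x12,0x0c,0x11,0x04,0x02] = cf 1f f4 c6 59

D0: mem[0x19..0x1d] <- [59 1d c6 3a 43]
D1: mem[0x01..0x05] <- [f5 20 7e 59 1d]
D2: mem[0x01..0x07] <- [7e 59 1d c6 3a 43 2e]
D3: mem[0x0d..0x13] <- [3a 43 2e f2 f4 cf b5]
query mem[0x12]=0xcf, mem[0x0c]=0x1f, mem[0x11]=0xf4, mem[0x04]=0xc6, mem[0x02]=0x59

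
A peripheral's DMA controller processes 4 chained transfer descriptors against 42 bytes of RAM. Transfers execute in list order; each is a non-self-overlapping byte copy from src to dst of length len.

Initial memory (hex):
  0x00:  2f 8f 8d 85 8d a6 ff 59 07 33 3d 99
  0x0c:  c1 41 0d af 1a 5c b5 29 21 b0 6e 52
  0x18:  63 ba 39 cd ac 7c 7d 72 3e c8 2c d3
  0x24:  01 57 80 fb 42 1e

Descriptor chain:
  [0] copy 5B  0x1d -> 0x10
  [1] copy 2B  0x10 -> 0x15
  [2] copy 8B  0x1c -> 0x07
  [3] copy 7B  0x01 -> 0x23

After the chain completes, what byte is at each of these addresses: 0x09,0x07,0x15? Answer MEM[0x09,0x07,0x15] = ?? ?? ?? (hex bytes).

[0] 0x1d->0x10 len=5 : 7c 7d 72 3e c8
[1] 0x10->0x15 len=2 : 7c 7d
[2] 0x1c->0x07 len=8 : ac 7c 7d 72 3e c8 2c d3
[3] 0x01->0x23 len=7 : 8f 8d 85 8d a6 ff ac
query mem[0x09]=0x7d, mem[0x07]=0xac, mem[0x15]=0x7c

MEM[0x09,0x07,0x15] = 7d ac 7c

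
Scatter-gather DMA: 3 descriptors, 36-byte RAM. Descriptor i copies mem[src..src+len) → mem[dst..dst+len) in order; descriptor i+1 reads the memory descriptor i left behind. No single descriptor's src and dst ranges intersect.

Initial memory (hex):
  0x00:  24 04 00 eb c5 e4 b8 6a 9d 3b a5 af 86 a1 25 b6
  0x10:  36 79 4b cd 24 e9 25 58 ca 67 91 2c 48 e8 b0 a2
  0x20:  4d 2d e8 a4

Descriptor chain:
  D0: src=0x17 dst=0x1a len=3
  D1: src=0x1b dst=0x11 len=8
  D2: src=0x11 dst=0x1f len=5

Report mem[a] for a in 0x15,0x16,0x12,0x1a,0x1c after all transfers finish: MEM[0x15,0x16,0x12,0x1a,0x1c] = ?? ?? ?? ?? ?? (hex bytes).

MEM[0x15,0x16,0x12,0x1a,0x1c] = a2 4d 67 58 67

#0 dst[0x1a+3] := {0x58,0xca,0x67}
#1 dst[0x11+8] := {0xca,0x67,0xe8,0xb0,0xa2,0x4d,0x2d,0xe8}
#2 dst[0x1f+5] := {0xca,0x67,0xe8,0xb0,0xa2}
query mem[0x15]=0xa2, mem[0x16]=0x4d, mem[0x12]=0x67, mem[0x1a]=0x58, mem[0x1c]=0x67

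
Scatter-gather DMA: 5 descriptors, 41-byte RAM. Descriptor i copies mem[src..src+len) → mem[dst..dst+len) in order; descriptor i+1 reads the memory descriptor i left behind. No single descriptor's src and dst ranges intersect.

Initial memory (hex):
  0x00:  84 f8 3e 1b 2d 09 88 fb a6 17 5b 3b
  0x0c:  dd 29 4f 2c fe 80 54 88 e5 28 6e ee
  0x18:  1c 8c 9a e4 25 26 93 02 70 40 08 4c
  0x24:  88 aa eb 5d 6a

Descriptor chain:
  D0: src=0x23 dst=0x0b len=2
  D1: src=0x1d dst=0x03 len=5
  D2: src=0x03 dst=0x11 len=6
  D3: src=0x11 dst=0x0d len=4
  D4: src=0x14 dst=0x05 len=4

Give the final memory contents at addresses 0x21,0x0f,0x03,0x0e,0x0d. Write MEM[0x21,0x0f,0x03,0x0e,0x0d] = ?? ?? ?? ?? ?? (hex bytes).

[0] 0x23->0x0b len=2 : 4c 88
[1] 0x1d->0x03 len=5 : 26 93 02 70 40
[2] 0x03->0x11 len=6 : 26 93 02 70 40 a6
[3] 0x11->0x0d len=4 : 26 93 02 70
[4] 0x14->0x05 len=4 : 70 40 a6 ee
query mem[0x21]=0x40, mem[0x0f]=0x02, mem[0x03]=0x26, mem[0x0e]=0x93, mem[0x0d]=0x26

MEM[0x21,0x0f,0x03,0x0e,0x0d] = 40 02 26 93 26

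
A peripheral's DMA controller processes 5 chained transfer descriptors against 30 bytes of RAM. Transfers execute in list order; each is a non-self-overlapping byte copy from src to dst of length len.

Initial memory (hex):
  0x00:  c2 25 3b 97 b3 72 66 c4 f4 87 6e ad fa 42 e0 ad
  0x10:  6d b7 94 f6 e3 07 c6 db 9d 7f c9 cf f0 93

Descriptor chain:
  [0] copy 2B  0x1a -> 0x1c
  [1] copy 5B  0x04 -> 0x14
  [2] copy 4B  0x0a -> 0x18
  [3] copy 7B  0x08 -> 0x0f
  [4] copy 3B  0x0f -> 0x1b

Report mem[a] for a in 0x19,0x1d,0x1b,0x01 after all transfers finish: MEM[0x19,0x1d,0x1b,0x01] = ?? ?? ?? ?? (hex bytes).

MEM[0x19,0x1d,0x1b,0x01] = ad 6e f4 25

[0] 0x1a->0x1c len=2 : c9 cf
[1] 0x04->0x14 len=5 : b3 72 66 c4 f4
[2] 0x0a->0x18 len=4 : 6e ad fa 42
[3] 0x08->0x0f len=7 : f4 87 6e ad fa 42 e0
[4] 0x0f->0x1b len=3 : f4 87 6e
query mem[0x19]=0xad, mem[0x1d]=0x6e, mem[0x1b]=0xf4, mem[0x01]=0x25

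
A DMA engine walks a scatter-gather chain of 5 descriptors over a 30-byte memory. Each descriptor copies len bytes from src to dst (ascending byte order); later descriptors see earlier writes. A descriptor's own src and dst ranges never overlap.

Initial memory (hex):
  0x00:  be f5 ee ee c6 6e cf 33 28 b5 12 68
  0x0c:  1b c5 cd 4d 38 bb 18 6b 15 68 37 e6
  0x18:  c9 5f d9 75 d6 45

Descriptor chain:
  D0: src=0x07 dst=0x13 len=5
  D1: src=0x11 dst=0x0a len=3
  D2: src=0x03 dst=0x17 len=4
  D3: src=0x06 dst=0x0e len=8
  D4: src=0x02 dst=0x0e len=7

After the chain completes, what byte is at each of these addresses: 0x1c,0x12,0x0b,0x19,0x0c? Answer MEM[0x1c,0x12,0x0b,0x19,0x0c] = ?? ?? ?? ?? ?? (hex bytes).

#0 dst[0x13+5] := {0x33,0x28,0xb5,0x12,0x68}
#1 dst[0x0a+3] := {0xbb,0x18,0x33}
#2 dst[0x17+4] := {0xee,0xc6,0x6e,0xcf}
#3 dst[0x0e+8] := {0xcf,0x33,0x28,0xb5,0xbb,0x18,0x33,0xc5}
#4 dst[0x0e+7] := {0xee,0xee,0xc6,0x6e,0xcf,0x33,0x28}
query mem[0x1c]=0xd6, mem[0x12]=0xcf, mem[0x0b]=0x18, mem[0x19]=0x6e, mem[0x0c]=0x33

MEM[0x1c,0x12,0x0b,0x19,0x0c] = d6 cf 18 6e 33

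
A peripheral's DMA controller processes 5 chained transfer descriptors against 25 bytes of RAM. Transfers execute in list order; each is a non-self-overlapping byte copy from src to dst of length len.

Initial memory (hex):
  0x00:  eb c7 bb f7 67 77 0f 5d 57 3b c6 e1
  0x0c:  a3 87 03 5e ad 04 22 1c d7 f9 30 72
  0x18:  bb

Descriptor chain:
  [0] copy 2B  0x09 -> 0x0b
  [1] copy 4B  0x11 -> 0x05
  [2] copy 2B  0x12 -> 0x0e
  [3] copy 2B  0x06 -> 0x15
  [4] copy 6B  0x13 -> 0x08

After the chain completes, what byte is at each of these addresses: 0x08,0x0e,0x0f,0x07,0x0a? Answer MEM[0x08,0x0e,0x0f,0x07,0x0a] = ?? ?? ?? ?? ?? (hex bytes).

MEM[0x08,0x0e,0x0f,0x07,0x0a] = 1c 22 1c 1c 22

  after D0: wrote 2B at 0x0b = 3bc6
  after D1: wrote 4B at 0x05 = 04221cd7
  after D2: wrote 2B at 0x0e = 221c
  after D3: wrote 2B at 0x15 = 221c
  after D4: wrote 6B at 0x08 = 1cd7221c72bb
query mem[0x08]=0x1c, mem[0x0e]=0x22, mem[0x0f]=0x1c, mem[0x07]=0x1c, mem[0x0a]=0x22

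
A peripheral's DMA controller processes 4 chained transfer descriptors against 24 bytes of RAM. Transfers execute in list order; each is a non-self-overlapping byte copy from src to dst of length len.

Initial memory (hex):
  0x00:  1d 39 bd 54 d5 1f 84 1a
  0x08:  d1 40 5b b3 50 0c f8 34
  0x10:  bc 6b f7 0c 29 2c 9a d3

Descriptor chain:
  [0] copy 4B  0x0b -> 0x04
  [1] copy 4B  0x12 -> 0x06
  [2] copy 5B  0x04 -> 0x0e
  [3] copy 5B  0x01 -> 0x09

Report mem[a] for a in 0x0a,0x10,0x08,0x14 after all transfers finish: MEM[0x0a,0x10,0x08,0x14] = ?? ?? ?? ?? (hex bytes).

#0 dst[0x04+4] := {0xb3,0x50,0x0c,0xf8}
#1 dst[0x06+4] := {0xf7,0x0c,0x29,0x2c}
#2 dst[0x0e+5] := {0xb3,0x50,0xf7,0x0c,0x29}
#3 dst[0x09+5] := {0x39,0xbd,0x54,0xb3,0x50}
query mem[0x0a]=0xbd, mem[0x10]=0xf7, mem[0x08]=0x29, mem[0x14]=0x29

MEM[0x0a,0x10,0x08,0x14] = bd f7 29 29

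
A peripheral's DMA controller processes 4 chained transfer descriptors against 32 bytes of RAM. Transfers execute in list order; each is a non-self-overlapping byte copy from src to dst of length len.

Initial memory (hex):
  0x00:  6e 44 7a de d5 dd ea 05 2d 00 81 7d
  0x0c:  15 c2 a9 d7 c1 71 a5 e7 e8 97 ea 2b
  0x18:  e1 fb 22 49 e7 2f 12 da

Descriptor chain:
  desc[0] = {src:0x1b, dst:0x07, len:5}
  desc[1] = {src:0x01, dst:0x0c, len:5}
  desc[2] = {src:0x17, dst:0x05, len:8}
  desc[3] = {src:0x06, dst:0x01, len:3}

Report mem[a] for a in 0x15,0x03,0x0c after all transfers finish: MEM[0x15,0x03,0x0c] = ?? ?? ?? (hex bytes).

MEM[0x15,0x03,0x0c] = 97 22 12

[0] 0x1b->0x07 len=5 : 49 e7 2f 12 da
[1] 0x01->0x0c len=5 : 44 7a de d5 dd
[2] 0x17->0x05 len=8 : 2b e1 fb 22 49 e7 2f 12
[3] 0x06->0x01 len=3 : e1 fb 22
query mem[0x15]=0x97, mem[0x03]=0x22, mem[0x0c]=0x12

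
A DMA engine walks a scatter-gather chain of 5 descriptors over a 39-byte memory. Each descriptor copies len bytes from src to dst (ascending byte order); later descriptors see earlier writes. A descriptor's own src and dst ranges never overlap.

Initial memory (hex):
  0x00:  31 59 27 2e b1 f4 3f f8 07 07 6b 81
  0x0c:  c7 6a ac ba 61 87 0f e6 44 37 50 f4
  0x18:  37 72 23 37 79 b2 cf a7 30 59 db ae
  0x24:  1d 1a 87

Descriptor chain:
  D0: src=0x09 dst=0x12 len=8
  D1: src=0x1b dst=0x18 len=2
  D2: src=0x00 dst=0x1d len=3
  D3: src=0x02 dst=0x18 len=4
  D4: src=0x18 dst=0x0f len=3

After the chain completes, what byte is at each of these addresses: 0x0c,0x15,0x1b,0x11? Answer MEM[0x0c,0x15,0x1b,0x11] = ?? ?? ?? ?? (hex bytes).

MEM[0x0c,0x15,0x1b,0x11] = c7 c7 f4 b1

[0] 0x09->0x12 len=8 : 07 6b 81 c7 6a ac ba 61
[1] 0x1b->0x18 len=2 : 37 79
[2] 0x00->0x1d len=3 : 31 59 27
[3] 0x02->0x18 len=4 : 27 2e b1 f4
[4] 0x18->0x0f len=3 : 27 2e b1
query mem[0x0c]=0xc7, mem[0x15]=0xc7, mem[0x1b]=0xf4, mem[0x11]=0xb1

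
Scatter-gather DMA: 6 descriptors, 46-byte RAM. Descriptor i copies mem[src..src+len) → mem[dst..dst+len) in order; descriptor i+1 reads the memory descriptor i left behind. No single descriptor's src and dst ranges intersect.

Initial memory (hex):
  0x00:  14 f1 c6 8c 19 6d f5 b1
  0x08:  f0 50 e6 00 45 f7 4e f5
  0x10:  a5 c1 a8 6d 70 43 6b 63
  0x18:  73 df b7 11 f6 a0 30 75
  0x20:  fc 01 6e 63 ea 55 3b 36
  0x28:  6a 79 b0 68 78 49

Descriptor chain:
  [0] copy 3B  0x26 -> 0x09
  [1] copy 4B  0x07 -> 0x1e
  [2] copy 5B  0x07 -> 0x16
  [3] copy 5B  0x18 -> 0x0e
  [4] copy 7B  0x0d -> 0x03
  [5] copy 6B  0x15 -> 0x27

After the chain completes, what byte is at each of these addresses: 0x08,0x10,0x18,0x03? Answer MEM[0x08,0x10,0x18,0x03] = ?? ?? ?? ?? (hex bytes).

  after D0: wrote 3B at 0x09 = 3b366a
  after D1: wrote 4B at 0x1e = b1f03b36
  after D2: wrote 5B at 0x16 = b1f03b366a
  after D3: wrote 5B at 0x0e = 3b366a11f6
  after D4: wrote 7B at 0x03 = f73b366a11f66d
  after D5: wrote 6B at 0x27 = 43b1f03b366a
query mem[0x08]=0xf6, mem[0x10]=0x6a, mem[0x18]=0x3b, mem[0x03]=0xf7

MEM[0x08,0x10,0x18,0x03] = f6 6a 3b f7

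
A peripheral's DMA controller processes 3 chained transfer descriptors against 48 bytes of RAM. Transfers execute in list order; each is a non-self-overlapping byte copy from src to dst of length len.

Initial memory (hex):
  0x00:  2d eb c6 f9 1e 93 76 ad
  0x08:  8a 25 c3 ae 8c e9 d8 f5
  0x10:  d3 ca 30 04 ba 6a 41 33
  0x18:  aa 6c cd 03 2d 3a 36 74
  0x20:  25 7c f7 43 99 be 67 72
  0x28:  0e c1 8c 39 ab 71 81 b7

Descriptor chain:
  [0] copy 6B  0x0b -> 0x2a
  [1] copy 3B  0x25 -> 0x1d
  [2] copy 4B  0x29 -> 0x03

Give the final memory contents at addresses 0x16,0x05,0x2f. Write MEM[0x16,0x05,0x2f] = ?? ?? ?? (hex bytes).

MEM[0x16,0x05,0x2f] = 41 8c d3

  after D0: wrote 6B at 0x2a = ae8ce9d8f5d3
  after D1: wrote 3B at 0x1d = be6772
  after D2: wrote 4B at 0x03 = c1ae8ce9
query mem[0x16]=0x41, mem[0x05]=0x8c, mem[0x2f]=0xd3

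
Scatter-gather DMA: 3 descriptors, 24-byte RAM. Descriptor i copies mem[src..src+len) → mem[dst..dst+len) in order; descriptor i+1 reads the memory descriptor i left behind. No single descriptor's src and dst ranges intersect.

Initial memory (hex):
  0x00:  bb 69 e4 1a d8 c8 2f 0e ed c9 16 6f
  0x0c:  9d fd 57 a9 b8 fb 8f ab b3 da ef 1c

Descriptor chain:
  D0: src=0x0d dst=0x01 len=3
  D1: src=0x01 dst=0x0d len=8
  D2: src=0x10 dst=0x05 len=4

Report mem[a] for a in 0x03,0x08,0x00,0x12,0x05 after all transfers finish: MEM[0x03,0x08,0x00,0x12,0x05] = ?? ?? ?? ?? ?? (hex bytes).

MEM[0x03,0x08,0x00,0x12,0x05] = a9 0e bb 2f d8

  after D0: wrote 3B at 0x01 = fd57a9
  after D1: wrote 8B at 0x0d = fd57a9d8c82f0eed
  after D2: wrote 4B at 0x05 = d8c82f0e
query mem[0x03]=0xa9, mem[0x08]=0x0e, mem[0x00]=0xbb, mem[0x12]=0x2f, mem[0x05]=0xd8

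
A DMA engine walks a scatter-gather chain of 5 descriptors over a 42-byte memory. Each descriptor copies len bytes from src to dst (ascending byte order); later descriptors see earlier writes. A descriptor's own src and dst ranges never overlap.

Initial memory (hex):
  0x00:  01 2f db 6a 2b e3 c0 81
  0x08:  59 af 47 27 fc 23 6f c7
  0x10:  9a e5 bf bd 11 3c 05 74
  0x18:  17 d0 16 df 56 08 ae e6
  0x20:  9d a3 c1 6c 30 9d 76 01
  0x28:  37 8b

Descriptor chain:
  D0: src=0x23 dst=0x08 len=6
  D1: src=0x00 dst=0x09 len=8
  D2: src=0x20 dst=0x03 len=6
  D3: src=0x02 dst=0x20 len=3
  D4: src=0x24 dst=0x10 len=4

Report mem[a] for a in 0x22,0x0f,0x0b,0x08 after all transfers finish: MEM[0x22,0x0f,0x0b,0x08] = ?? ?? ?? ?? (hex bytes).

MEM[0x22,0x0f,0x0b,0x08] = a3 c0 db 9d

  after D0: wrote 6B at 0x08 = 6c309d760137
  after D1: wrote 8B at 0x09 = 012fdb6a2be3c081
  after D2: wrote 6B at 0x03 = 9da3c16c309d
  after D3: wrote 3B at 0x20 = db9da3
  after D4: wrote 4B at 0x10 = 309d7601
query mem[0x22]=0xa3, mem[0x0f]=0xc0, mem[0x0b]=0xdb, mem[0x08]=0x9d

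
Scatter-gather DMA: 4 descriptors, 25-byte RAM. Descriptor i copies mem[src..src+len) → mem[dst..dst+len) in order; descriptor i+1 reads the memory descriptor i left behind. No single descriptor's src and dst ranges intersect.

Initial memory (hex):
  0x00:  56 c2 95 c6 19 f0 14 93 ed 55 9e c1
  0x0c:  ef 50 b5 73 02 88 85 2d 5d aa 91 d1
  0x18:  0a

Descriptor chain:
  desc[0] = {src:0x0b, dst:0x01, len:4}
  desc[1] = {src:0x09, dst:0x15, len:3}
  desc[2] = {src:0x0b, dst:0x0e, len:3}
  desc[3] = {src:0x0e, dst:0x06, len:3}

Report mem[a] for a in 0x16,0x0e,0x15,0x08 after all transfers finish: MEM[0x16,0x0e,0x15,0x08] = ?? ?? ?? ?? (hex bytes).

MEM[0x16,0x0e,0x15,0x08] = 9e c1 55 50

D0: mem[0x01..0x04] <- [c1 ef 50 b5]
D1: mem[0x15..0x17] <- [55 9e c1]
D2: mem[0x0e..0x10] <- [c1 ef 50]
D3: mem[0x06..0x08] <- [c1 ef 50]
query mem[0x16]=0x9e, mem[0x0e]=0xc1, mem[0x15]=0x55, mem[0x08]=0x50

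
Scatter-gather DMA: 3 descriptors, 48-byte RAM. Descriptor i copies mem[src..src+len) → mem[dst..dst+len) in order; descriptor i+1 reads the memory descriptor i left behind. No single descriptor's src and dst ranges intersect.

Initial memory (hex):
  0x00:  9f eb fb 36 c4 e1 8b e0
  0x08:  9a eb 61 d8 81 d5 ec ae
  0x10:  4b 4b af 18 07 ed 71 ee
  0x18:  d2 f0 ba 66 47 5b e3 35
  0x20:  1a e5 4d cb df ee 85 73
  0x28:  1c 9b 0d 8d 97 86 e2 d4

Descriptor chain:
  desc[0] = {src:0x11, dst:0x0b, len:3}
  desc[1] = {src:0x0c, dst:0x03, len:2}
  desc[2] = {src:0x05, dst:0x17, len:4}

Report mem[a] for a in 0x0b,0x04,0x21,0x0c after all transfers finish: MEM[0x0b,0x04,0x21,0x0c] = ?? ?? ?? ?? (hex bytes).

[0] 0x11->0x0b len=3 : 4b af 18
[1] 0x0c->0x03 len=2 : af 18
[2] 0x05->0x17 len=4 : e1 8b e0 9a
query mem[0x0b]=0x4b, mem[0x04]=0x18, mem[0x21]=0xe5, mem[0x0c]=0xaf

MEM[0x0b,0x04,0x21,0x0c] = 4b 18 e5 af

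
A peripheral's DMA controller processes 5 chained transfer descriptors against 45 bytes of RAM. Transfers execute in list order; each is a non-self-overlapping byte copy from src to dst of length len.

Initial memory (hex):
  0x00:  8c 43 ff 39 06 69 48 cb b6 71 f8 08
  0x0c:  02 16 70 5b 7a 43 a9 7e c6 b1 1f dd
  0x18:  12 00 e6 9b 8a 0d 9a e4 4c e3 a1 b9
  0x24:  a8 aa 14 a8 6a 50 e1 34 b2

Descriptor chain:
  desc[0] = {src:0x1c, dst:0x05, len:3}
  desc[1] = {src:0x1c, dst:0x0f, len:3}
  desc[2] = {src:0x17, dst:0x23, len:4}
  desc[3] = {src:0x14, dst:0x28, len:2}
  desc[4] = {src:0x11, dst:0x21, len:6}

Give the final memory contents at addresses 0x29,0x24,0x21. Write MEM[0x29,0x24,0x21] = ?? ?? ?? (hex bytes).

MEM[0x29,0x24,0x21] = b1 c6 9a

#0 dst[0x05+3] := {0x8a,0x0d,0x9a}
#1 dst[0x0f+3] := {0x8a,0x0d,0x9a}
#2 dst[0x23+4] := {0xdd,0x12,0x00,0xe6}
#3 dst[0x28+2] := {0xc6,0xb1}
#4 dst[0x21+6] := {0x9a,0xa9,0x7e,0xc6,0xb1,0x1f}
query mem[0x29]=0xb1, mem[0x24]=0xc6, mem[0x21]=0x9a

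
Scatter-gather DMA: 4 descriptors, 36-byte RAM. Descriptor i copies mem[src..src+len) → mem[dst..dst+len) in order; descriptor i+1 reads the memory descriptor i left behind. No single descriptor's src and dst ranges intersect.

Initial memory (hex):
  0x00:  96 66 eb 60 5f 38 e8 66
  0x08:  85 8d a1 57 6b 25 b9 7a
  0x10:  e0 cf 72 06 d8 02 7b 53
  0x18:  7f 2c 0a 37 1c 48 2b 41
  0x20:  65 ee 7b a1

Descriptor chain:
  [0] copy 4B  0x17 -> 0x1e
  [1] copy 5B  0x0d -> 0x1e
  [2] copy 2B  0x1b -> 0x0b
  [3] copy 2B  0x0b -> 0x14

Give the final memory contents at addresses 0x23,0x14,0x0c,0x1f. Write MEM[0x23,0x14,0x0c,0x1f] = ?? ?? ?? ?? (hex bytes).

MEM[0x23,0x14,0x0c,0x1f] = a1 37 1c b9

#0 dst[0x1e+4] := {0x53,0x7f,0x2c,0x0a}
#1 dst[0x1e+5] := {0x25,0xb9,0x7a,0xe0,0xcf}
#2 dst[0x0b+2] := {0x37,0x1c}
#3 dst[0x14+2] := {0x37,0x1c}
query mem[0x23]=0xa1, mem[0x14]=0x37, mem[0x0c]=0x1c, mem[0x1f]=0xb9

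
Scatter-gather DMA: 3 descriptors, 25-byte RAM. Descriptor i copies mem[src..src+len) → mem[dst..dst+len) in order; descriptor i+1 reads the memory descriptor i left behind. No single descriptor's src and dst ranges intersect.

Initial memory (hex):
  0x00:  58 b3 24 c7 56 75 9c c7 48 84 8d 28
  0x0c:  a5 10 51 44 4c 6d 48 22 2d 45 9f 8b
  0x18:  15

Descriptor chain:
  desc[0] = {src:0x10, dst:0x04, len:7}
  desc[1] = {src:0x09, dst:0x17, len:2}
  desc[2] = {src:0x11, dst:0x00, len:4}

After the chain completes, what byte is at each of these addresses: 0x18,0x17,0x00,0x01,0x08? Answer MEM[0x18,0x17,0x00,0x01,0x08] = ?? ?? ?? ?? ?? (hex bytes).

MEM[0x18,0x17,0x00,0x01,0x08] = 9f 45 6d 48 2d

#0 dst[0x04+7] := {0x4c,0x6d,0x48,0x22,0x2d,0x45,0x9f}
#1 dst[0x17+2] := {0x45,0x9f}
#2 dst[0x00+4] := {0x6d,0x48,0x22,0x2d}
query mem[0x18]=0x9f, mem[0x17]=0x45, mem[0x00]=0x6d, mem[0x01]=0x48, mem[0x08]=0x2d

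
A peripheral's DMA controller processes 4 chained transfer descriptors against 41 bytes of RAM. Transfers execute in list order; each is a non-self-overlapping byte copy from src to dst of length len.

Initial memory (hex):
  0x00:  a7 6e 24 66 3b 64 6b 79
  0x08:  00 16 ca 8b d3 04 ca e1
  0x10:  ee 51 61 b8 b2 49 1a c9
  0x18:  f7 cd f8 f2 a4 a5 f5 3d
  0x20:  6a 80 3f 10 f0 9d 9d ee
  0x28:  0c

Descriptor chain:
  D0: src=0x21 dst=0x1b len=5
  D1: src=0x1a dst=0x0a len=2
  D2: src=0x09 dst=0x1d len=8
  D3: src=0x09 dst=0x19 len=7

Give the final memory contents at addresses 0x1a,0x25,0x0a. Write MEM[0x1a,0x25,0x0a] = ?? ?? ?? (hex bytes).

MEM[0x1a,0x25,0x0a] = f8 9d f8

  after D0: wrote 5B at 0x1b = 803f10f09d
  after D1: wrote 2B at 0x0a = f880
  after D2: wrote 8B at 0x1d = 16f880d304cae1ee
  after D3: wrote 7B at 0x19 = 16f880d304cae1
query mem[0x1a]=0xf8, mem[0x25]=0x9d, mem[0x0a]=0xf8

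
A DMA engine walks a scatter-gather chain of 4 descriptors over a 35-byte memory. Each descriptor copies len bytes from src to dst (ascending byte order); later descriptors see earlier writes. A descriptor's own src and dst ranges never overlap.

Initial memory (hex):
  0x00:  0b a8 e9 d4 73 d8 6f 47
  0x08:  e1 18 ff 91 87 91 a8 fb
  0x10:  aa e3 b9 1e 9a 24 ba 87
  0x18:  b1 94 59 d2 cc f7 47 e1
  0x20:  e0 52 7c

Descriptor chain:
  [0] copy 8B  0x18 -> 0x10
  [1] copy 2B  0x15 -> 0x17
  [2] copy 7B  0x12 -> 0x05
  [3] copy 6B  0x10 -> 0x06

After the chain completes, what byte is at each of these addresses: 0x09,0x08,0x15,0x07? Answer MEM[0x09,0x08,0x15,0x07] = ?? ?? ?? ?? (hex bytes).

  after D0: wrote 8B at 0x10 = b19459d2ccf747e1
  after D1: wrote 2B at 0x17 = f747
  after D2: wrote 7B at 0x05 = 59d2ccf747f747
  after D3: wrote 6B at 0x06 = b19459d2ccf7
query mem[0x09]=0xd2, mem[0x08]=0x59, mem[0x15]=0xf7, mem[0x07]=0x94

MEM[0x09,0x08,0x15,0x07] = d2 59 f7 94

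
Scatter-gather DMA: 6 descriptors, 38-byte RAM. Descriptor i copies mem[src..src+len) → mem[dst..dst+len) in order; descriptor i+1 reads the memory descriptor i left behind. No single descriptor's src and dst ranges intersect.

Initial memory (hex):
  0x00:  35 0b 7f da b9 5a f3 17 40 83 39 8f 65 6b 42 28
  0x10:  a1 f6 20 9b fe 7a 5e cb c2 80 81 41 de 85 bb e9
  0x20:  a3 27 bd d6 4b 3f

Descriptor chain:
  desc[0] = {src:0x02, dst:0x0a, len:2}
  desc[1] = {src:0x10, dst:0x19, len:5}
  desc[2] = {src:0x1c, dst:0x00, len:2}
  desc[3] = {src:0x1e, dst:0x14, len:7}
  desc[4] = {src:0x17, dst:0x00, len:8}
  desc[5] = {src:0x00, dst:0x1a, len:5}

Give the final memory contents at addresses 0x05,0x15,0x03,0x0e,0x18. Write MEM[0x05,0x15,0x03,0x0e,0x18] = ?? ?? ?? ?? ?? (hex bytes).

  after D0: wrote 2B at 0x0a = 7fda
  after D1: wrote 5B at 0x19 = a1f6209bfe
  after D2: wrote 2B at 0x00 = 9bfe
  after D3: wrote 7B at 0x14 = bbe9a327bdd64b
  after D4: wrote 8B at 0x00 = 27bdd64b209bfebb
  after D5: wrote 5B at 0x1a = 27bdd64b20
query mem[0x05]=0x9b, mem[0x15]=0xe9, mem[0x03]=0x4b, mem[0x0e]=0x42, mem[0x18]=0xbd

MEM[0x05,0x15,0x03,0x0e,0x18] = 9b e9 4b 42 bd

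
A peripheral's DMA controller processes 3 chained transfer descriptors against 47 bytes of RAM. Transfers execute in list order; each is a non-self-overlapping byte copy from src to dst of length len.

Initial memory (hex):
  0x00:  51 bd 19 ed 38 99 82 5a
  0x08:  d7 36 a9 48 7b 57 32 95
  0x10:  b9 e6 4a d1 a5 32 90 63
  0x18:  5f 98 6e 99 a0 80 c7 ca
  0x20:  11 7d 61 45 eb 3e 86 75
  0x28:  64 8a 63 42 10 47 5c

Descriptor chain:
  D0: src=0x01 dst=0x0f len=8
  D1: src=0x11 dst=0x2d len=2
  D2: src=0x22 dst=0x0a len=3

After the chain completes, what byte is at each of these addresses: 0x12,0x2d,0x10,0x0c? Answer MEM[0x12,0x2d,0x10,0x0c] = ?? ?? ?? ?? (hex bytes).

MEM[0x12,0x2d,0x10,0x0c] = 38 ed 19 eb

#0 dst[0x0f+8] := {0xbd,0x19,0xed,0x38,0x99,0x82,0x5a,0xd7}
#1 dst[0x2d+2] := {0xed,0x38}
#2 dst[0x0a+3] := {0x61,0x45,0xeb}
query mem[0x12]=0x38, mem[0x2d]=0xed, mem[0x10]=0x19, mem[0x0c]=0xeb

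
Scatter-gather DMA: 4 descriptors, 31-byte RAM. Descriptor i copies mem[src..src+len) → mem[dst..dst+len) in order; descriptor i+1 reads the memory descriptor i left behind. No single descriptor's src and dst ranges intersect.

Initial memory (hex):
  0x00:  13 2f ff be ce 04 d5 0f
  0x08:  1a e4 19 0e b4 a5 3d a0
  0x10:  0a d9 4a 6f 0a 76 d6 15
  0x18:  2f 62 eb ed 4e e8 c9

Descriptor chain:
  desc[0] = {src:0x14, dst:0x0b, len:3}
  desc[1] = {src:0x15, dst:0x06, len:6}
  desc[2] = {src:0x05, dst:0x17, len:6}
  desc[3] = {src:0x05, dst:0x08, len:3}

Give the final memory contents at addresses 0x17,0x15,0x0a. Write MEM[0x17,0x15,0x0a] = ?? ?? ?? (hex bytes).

MEM[0x17,0x15,0x0a] = 04 76 d6

D0: mem[0x0b..0x0d] <- [0a 76 d6]
D1: mem[0x06..0x0b] <- [76 d6 15 2f 62 eb]
D2: mem[0x17..0x1c] <- [04 76 d6 15 2f 62]
D3: mem[0x08..0x0a] <- [04 76 d6]
query mem[0x17]=0x04, mem[0x15]=0x76, mem[0x0a]=0xd6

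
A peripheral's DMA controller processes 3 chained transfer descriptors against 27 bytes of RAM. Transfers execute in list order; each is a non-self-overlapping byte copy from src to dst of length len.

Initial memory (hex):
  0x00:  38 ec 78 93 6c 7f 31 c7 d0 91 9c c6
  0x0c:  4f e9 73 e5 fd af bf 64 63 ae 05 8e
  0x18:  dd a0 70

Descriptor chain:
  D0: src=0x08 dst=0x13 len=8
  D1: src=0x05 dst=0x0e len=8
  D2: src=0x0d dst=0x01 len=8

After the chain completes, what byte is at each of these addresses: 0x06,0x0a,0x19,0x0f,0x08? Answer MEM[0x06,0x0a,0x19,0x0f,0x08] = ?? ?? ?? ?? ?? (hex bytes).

#0 dst[0x13+8] := {0xd0,0x91,0x9c,0xc6,0x4f,0xe9,0x73,0xe5}
#1 dst[0x0e+8] := {0x7f,0x31,0xc7,0xd0,0x91,0x9c,0xc6,0x4f}
#2 dst[0x01+8] := {0xe9,0x7f,0x31,0xc7,0xd0,0x91,0x9c,0xc6}
query mem[0x06]=0x91, mem[0x0a]=0x9c, mem[0x19]=0x73, mem[0x0f]=0x31, mem[0x08]=0xc6

MEM[0x06,0x0a,0x19,0x0f,0x08] = 91 9c 73 31 c6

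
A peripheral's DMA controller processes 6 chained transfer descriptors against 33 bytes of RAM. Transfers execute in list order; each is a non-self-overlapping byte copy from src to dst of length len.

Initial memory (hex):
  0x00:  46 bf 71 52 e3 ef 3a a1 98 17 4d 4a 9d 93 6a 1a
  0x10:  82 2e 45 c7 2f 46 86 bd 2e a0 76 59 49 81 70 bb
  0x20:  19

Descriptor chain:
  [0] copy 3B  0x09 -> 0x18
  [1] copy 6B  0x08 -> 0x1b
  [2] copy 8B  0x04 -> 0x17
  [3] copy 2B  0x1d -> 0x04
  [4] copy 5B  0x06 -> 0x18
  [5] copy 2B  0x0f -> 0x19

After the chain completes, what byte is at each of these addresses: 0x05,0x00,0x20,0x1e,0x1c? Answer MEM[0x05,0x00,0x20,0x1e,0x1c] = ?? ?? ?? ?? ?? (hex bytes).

[0] 0x09->0x18 len=3 : 17 4d 4a
[1] 0x08->0x1b len=6 : 98 17 4d 4a 9d 93
[2] 0x04->0x17 len=8 : e3 ef 3a a1 98 17 4d 4a
[3] 0x1d->0x04 len=2 : 4d 4a
[4] 0x06->0x18 len=5 : 3a a1 98 17 4d
[5] 0x0f->0x19 len=2 : 1a 82
query mem[0x05]=0x4a, mem[0x00]=0x46, mem[0x20]=0x93, mem[0x1e]=0x4a, mem[0x1c]=0x4d

MEM[0x05,0x00,0x20,0x1e,0x1c] = 4a 46 93 4a 4d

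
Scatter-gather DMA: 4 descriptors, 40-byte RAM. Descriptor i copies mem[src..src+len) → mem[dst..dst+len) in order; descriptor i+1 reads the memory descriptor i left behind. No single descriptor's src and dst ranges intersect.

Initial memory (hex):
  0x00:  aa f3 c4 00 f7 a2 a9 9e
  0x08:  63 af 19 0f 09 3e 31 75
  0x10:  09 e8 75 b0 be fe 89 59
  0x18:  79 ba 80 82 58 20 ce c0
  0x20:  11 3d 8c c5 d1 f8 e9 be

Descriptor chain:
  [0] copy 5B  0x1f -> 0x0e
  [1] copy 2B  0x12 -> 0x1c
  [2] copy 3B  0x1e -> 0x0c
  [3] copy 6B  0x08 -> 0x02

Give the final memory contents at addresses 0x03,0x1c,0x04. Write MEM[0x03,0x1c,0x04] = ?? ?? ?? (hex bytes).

D0: mem[0x0e..0x12] <- [c0 11 3d 8c c5]
D1: mem[0x1c..0x1d] <- [c5 b0]
D2: mem[0x0c..0x0e] <- [ce c0 11]
D3: mem[0x02..0x07] <- [63 af 19 0f ce c0]
query mem[0x03]=0xaf, mem[0x1c]=0xc5, mem[0x04]=0x19

MEM[0x03,0x1c,0x04] = af c5 19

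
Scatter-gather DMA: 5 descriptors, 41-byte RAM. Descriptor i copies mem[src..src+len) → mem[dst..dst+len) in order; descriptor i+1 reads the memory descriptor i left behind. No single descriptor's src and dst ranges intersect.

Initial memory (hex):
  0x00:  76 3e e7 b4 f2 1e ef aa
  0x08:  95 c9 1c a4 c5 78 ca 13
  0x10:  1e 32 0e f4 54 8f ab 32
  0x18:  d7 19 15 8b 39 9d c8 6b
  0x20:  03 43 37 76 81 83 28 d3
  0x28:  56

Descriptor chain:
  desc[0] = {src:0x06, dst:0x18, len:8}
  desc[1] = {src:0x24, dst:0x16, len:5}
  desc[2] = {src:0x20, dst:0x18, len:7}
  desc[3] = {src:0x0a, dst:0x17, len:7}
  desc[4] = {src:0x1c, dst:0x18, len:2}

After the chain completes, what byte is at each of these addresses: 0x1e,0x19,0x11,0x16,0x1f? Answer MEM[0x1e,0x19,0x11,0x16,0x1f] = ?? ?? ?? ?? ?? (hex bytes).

D0: mem[0x18..0x1f] <- [ef aa 95 c9 1c a4 c5 78]
D1: mem[0x16..0x1a] <- [81 83 28 d3 56]
D2: mem[0x18..0x1e] <- [03 43 37 76 81 83 28]
D3: mem[0x17..0x1d] <- [1c a4 c5 78 ca 13 1e]
D4: mem[0x18..0x19] <- [13 1e]
query mem[0x1e]=0x28, mem[0x19]=0x1e, mem[0x11]=0x32, mem[0x16]=0x81, mem[0x1f]=0x78

MEM[0x1e,0x19,0x11,0x16,0x1f] = 28 1e 32 81 78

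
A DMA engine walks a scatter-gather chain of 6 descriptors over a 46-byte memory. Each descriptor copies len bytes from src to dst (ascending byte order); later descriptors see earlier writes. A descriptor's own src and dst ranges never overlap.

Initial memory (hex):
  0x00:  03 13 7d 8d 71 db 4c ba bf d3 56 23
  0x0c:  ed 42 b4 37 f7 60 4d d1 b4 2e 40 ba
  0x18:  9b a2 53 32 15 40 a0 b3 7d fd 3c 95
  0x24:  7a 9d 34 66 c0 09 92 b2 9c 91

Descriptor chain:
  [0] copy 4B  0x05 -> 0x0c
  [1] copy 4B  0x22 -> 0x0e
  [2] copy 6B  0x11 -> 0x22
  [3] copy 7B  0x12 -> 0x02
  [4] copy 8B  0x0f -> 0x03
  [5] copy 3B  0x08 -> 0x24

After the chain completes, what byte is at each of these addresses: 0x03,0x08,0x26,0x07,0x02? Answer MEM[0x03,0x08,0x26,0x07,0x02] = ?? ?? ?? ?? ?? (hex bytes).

[0] 0x05->0x0c len=4 : db 4c ba bf
[1] 0x22->0x0e len=4 : 3c 95 7a 9d
[2] 0x11->0x22 len=6 : 9d 4d d1 b4 2e 40
[3] 0x12->0x02 len=7 : 4d d1 b4 2e 40 ba 9b
[4] 0x0f->0x03 len=8 : 95 7a 9d 4d d1 b4 2e 40
[5] 0x08->0x24 len=3 : b4 2e 40
query mem[0x03]=0x95, mem[0x08]=0xb4, mem[0x26]=0x40, mem[0x07]=0xd1, mem[0x02]=0x4d

MEM[0x03,0x08,0x26,0x07,0x02] = 95 b4 40 d1 4d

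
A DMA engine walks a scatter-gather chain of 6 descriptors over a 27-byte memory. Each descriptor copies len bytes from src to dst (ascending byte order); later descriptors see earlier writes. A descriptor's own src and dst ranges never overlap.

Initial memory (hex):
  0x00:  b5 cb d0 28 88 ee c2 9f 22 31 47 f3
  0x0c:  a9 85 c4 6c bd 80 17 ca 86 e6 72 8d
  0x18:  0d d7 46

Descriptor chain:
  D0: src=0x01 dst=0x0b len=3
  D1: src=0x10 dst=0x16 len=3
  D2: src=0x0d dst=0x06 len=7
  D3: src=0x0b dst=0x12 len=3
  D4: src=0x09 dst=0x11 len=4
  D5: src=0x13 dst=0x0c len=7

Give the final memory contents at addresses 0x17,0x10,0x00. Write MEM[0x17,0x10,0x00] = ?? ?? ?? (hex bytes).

MEM[0x17,0x10,0x00] = 80 80 b5

D0: mem[0x0b..0x0d] <- [cb d0 28]
D1: mem[0x16..0x18] <- [bd 80 17]
D2: mem[0x06..0x0c] <- [28 c4 6c bd 80 17 ca]
D3: mem[0x12..0x14] <- [17 ca 28]
D4: mem[0x11..0x14] <- [bd 80 17 ca]
D5: mem[0x0c..0x12] <- [17 ca e6 bd 80 17 d7]
query mem[0x17]=0x80, mem[0x10]=0x80, mem[0x00]=0xb5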